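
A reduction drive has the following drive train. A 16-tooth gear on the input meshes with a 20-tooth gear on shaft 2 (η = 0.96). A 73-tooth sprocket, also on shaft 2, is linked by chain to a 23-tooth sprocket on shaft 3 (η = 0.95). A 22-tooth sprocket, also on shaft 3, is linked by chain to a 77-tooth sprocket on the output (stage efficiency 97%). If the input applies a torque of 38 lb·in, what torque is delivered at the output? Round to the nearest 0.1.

After the gear mesh (20/16): 38 × 1.25 × 0.96 = 45.6 lb·in
After the chain (23/73): 45.6 × 0.31507 × 0.95 = 13.649 lb·in
After the chain (77/22): 13.649 × 3.5 × 0.97 = 46.338 lb·in

46.3 lb·in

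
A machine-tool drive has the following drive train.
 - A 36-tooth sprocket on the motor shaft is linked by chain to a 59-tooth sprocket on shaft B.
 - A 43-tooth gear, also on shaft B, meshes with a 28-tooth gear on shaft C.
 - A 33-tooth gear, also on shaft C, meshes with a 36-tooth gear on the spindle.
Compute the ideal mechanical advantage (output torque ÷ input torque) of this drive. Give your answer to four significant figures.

1.164

Each stage contributes driven/driver: chain 59/36 = 1.6389, gear mesh 28/43 = 0.65116, gear mesh 36/33 = 1.0909.
Overall: 1.6389 × 0.65116 × 1.0909 = 1.1642.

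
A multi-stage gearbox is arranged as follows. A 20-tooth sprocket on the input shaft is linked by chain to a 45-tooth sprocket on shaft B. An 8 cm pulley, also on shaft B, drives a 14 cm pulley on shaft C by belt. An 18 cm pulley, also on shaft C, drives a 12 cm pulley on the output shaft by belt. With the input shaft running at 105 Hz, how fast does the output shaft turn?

Chain: ratio = 45/20 = 2.25, so shaft B turns at 105 / 2.25 = 46.667 Hz.
Belt: ratio = 14/8 = 1.75, so shaft C turns at 46.667 / 1.75 = 26.667 Hz.
Belt: ratio = 12/18 = 0.66667, so the output shaft turns at 26.667 / 0.66667 = 40 Hz.

40 Hz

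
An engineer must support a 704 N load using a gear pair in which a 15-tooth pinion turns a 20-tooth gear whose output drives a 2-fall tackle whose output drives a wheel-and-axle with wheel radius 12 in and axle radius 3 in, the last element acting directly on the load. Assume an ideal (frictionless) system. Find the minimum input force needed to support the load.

66 N

Gear pair MA = 20/15 = 1.3333.
Block-and-tackle MA = number of supporting rope parts = 2.
Wheel-and-axle MA = R/r = 12/3 = 4.
Combined ideal MA = 1.3333 × 2 × 4 = 10.667.
Effort = load / MA = 704 / 10.667 = 66 N.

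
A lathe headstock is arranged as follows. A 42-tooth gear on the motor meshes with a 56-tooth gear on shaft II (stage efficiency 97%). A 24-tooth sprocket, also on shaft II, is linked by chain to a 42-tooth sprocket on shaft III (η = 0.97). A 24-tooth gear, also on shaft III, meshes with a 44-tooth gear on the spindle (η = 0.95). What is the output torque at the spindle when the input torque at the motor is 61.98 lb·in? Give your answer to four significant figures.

After the gear mesh (56/42): 61.98 × 1.3333 × 0.97 = 80.161 lb·in
After the chain (42/24): 80.161 × 1.75 × 0.97 = 136.07 lb·in
After the gear mesh (44/24): 136.07 × 1.8333 × 0.95 = 236.99 lb·in

237.0 lb·in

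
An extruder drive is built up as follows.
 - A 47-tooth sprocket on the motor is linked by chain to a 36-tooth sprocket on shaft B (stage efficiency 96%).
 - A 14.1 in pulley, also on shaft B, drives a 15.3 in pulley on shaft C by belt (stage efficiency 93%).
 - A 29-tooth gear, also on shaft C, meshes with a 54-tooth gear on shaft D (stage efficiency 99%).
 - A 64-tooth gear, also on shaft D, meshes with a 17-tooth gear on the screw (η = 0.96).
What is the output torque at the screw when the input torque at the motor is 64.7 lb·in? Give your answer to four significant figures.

22.57 lb·in

chain 36/47 = 0.76596 → τ = 64.7·0.76596·0.96 = 47.575 lb·in
belt 15.3/14.1 = 1.0851 → τ = 47.575·1.0851·0.93 = 48.01 lb·in
gear mesh 54/29 = 1.8621 → τ = 48.01·1.8621·0.99 = 88.505 lb·in
gear mesh 17/64 = 0.26562 → τ = 88.505·0.26562·0.96 = 22.569 lb·in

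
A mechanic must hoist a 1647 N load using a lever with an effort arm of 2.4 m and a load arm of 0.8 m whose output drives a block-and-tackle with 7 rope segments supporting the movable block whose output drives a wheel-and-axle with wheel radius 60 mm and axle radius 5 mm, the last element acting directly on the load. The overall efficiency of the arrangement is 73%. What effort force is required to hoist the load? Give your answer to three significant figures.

8.95 N

Lever MA = effort arm / load arm = 2.4/0.8 = 3.
Block-and-tackle MA = number of supporting rope parts = 7.
Wheel-and-axle MA = R/r = 60/5 = 12.
Combined ideal MA = 3 × 7 × 12 = 252.
Actual MA = 252 × 0.73 = 183.96.
Effort = load / actual MA = 1647 / 183.96 = 8.953 N.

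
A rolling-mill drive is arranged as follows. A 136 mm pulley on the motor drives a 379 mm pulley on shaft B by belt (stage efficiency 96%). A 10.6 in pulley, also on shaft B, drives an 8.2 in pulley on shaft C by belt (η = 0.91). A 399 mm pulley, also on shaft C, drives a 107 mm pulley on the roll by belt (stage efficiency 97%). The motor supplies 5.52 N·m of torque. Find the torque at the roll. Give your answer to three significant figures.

2.70 N·m

After the belt (379/136): 5.52 × 2.7868 × 0.96 = 14.768 N·m
After the belt (8.2/10.6): 14.768 × 0.77358 × 0.91 = 10.396 N·m
After the belt (107/399): 10.396 × 0.26817 × 0.97 = 2.7042 N·m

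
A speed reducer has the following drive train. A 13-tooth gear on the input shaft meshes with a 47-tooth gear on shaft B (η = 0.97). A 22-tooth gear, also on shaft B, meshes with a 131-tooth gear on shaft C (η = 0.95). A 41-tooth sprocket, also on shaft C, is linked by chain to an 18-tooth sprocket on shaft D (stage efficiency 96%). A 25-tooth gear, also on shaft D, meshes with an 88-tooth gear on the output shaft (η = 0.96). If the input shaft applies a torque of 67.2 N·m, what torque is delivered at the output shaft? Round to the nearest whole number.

After the gear mesh (47/13): 67.2 × 3.6154 × 0.97 = 235.67 N·m
After the gear mesh (131/22): 235.67 × 5.9545 × 0.95 = 1333.1 N·m
After the chain (18/41): 1333.1 × 0.43902 × 0.96 = 561.86 N·m
After the gear mesh (88/25): 561.86 × 3.52 × 0.96 = 1898.6 N·m

1899 N·m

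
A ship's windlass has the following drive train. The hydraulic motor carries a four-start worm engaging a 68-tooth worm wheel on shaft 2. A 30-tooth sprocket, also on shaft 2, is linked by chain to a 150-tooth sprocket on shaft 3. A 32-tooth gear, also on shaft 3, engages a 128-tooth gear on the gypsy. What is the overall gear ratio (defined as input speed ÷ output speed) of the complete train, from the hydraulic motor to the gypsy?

340

Each stage contributes driven/driver: worm 68/4 = 17, chain 150/30 = 5, gear mesh 128/32 = 4.
Overall: 17 × 5 × 4 = 340.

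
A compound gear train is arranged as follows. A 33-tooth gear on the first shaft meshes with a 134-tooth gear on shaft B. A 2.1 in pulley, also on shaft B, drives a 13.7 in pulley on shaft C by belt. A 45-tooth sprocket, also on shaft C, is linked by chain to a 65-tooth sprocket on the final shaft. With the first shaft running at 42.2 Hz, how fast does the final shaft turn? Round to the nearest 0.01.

the first shaft → shaft B (gear mesh, 134/33): 42.2 ÷ 4.0606 = 10.393 Hz
shaft B → shaft C (belt, 13.7/2.1): 10.393 ÷ 6.5238 = 1.593 Hz
shaft C → the final shaft (chain, 65/45): 1.593 ÷ 1.4444 = 1.1029 Hz

1.10 Hz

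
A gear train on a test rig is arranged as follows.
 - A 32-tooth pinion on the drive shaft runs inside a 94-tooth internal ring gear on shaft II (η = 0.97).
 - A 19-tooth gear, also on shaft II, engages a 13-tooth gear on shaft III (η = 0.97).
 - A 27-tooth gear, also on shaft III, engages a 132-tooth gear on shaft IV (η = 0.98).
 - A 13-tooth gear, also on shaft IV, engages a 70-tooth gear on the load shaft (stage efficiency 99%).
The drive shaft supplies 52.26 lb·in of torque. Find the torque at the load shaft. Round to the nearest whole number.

2524 lb·in

internal gear 94/32 = 2.9375 → τ = 52.26·2.9375·0.97 = 148.91 lb·in
gear mesh 13/19 = 0.68421 → τ = 148.91·0.68421·0.97 = 98.828 lb·in
gear mesh 132/27 = 4.8889 → τ = 98.828·4.8889·0.98 = 473.5 lb·in
gear mesh 70/13 = 5.3846 → τ = 473.5·5.3846·0.99 = 2524.1 lb·in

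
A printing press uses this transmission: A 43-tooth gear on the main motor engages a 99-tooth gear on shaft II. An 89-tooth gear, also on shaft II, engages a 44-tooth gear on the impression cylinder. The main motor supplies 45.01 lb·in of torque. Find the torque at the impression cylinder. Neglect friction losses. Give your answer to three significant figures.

Gear mesh: ratio = 99/43 = 2.3023; torque at shaft II = 45.01 × 2.3023 = 103.63 lb·in.
Gear mesh: ratio = 44/89 = 0.49438; torque at the impression cylinder = 103.63 × 0.49438 = 51.232 lb·in.

51.2 lb·in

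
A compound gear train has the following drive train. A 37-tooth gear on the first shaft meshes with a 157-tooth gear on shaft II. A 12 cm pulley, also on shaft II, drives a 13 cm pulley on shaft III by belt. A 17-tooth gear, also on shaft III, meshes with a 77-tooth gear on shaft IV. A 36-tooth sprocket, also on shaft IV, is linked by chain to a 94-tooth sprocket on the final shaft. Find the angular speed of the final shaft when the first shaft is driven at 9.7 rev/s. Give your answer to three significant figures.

gear mesh 157/37 = 4.2432 → 9.7/4.2432 = 2.286 rev/s
belt 13/12 = 1.0833 → 2.286/1.0833 = 2.1101 rev/s
gear mesh 77/17 = 4.5294 → 2.1101/4.5294 = 0.46588 rev/s
chain 94/36 = 2.6111 → 0.46588/2.6111 = 0.17842 rev/s

0.178 rev/s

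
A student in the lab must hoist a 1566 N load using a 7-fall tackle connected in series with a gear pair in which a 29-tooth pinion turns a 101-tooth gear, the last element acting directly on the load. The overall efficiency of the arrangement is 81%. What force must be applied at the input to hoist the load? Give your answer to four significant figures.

Block-and-tackle MA = number of supporting rope parts = 7.
Gear pair MA = 101/29 = 3.4828.
Combined ideal MA = 7 × 3.4828 = 24.379.
Actual MA = 24.379 × 0.81 = 19.747.
Effort = load / actual MA = 1566 / 19.747 = 79.302 N.

79.30 N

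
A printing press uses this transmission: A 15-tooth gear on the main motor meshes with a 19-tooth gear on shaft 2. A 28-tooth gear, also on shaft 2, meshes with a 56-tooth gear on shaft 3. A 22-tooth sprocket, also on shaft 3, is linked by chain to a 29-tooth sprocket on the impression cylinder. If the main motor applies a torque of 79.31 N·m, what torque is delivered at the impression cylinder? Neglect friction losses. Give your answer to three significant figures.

gear mesh 19/15 = 1.2667 → τ = 79.31·1.2667 = 100.46 N·m
gear mesh 56/28 = 2 → τ = 100.46·2 = 200.92 N·m
chain 29/22 = 1.3182 → τ = 200.92·1.3182 = 264.85 N·m

265 N·m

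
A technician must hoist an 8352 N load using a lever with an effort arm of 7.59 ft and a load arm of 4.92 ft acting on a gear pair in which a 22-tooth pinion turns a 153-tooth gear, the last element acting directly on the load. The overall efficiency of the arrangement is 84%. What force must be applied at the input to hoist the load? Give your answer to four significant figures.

926.8 N

Lever MA = effort arm / load arm = 7.59/4.92 = 1.5427.
Gear pair MA = 153/22 = 6.9545.
Combined ideal MA = 1.5427 × 6.9545 = 10.729.
Actual MA = 10.729 × 0.84 = 9.0121.
Effort = load / actual MA = 8352 / 9.0121 = 926.76 N.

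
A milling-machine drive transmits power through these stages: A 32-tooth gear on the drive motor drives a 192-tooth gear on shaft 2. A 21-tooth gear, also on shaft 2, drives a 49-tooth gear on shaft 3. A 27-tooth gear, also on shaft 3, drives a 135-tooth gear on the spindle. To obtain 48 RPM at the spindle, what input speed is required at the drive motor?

Overall ratio R = 6 × 2.3333 × 5 = 70.
Required input speed = output speed × R = 48 × 70 = 3360 RPM.

3360 RPM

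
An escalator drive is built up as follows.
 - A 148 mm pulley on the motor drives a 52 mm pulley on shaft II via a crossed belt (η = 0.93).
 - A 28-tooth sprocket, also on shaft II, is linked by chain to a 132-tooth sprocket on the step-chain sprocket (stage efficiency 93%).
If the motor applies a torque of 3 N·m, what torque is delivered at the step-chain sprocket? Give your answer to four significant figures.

4.298 N·m

Belt: ratio = 52/148 = 0.35135; torque at shaft II = 3 × 0.35135 × 0.93 = 0.98027 N·m.
Chain: ratio = 132/28 = 4.7143; torque at the step-chain sprocket = 0.98027 × 4.7143 × 0.93 = 4.2978 N·m.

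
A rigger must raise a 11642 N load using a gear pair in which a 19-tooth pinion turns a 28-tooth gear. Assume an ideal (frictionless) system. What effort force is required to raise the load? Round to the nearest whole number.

Gear pair MA = 28/19 = 1.4737.
Effort = load / MA = 11642 / 1.4737 = 7899.9 N.

7900 N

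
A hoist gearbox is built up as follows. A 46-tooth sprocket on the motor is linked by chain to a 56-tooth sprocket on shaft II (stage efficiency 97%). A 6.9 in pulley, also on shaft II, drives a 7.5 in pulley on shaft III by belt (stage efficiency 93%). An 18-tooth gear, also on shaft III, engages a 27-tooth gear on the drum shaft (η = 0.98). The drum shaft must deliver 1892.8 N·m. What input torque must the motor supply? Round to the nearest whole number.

1079 N·m

Overall ratio R = 1.2174 × 1.087 × 1.5 = 1.9849; overall efficiency η = 0.97 × 0.93 × 0.98 = 0.8841.
Input torque = output torque / (R × η) = 1892.8 / (1.9849 × 0.8841) = 1078.7 N·m.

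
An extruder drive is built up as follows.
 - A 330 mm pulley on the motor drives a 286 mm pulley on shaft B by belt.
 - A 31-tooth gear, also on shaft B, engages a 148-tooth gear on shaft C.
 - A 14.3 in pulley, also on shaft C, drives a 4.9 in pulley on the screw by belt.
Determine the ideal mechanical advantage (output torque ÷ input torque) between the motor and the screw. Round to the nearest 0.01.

Each stage contributes driven/driver: belt 286/330 = 0.86667, gear mesh 148/31 = 4.7742, belt 4.9/14.3 = 0.34266.
Overall: 0.86667 × 4.7742 × 0.34266 = 1.4178.

1.42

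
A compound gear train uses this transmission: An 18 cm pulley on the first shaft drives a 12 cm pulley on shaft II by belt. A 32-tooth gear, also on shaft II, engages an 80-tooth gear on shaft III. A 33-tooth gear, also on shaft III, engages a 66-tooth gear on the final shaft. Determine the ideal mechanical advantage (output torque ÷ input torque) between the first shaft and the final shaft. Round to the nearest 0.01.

3.33

Each stage contributes driven/driver: belt 12/18 = 0.66667, gear mesh 80/32 = 2.5, gear mesh 66/33 = 2.
Overall: 0.66667 × 2.5 × 2 = 3.3333.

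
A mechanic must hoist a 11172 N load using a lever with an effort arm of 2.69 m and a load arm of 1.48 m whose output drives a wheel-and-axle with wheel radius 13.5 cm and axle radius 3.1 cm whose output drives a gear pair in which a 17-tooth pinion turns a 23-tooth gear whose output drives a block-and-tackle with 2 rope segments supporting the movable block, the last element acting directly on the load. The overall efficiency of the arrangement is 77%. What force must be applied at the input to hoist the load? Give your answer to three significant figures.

Lever MA = effort arm / load arm = 2.69/1.48 = 1.8176.
Wheel-and-axle MA = R/r = 13.5/3.1 = 4.3548.
Gear pair MA = 23/17 = 1.3529.
Block-and-tackle MA = number of supporting rope parts = 2.
Combined ideal MA = 1.8176 × 4.3548 × 1.3529 × 2 = 21.418.
Actual MA = 21.418 × 0.77 = 16.492.
Effort = load / actual MA = 11172 / 16.492 = 677.44 N.

677 N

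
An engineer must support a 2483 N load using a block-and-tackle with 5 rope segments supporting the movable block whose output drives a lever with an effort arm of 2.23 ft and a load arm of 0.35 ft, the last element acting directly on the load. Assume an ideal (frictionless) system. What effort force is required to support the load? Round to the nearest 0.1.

Block-and-tackle MA = number of supporting rope parts = 5.
Lever MA = effort arm / load arm = 2.23/0.35 = 6.3714.
Combined ideal MA = 5 × 6.3714 = 31.857.
Effort = load / MA = 2483 / 31.857 = 77.942 N.

77.9 N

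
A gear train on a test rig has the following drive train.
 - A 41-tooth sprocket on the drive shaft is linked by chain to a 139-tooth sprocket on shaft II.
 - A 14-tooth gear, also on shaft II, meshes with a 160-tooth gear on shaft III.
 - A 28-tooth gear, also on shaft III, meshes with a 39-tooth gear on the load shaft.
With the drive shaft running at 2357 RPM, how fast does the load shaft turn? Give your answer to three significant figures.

43.7 RPM

the drive shaft → shaft II (chain, 139/41): 2357 ÷ 3.3902 = 695.23 RPM
shaft II → shaft III (gear mesh, 160/14): 695.23 ÷ 11.429 = 60.833 RPM
shaft III → the load shaft (gear mesh, 39/28): 60.833 ÷ 1.3929 = 43.675 RPM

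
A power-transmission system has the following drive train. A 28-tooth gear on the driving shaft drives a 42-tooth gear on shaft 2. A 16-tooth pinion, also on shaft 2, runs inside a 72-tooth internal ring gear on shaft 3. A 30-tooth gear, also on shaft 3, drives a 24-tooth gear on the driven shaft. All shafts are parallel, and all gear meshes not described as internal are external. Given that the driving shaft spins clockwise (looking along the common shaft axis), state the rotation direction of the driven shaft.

the driving shaft → shaft 2: external mesh, 1 reversal → CCW.
shaft 2 → shaft 3: internal mesh, same direction → CCW.
shaft 3 → the driven shaft: external mesh, 1 reversal → CW.
2 reversals in total — an even number — so the driven shaft turns the same way as the driving shaft.

clockwise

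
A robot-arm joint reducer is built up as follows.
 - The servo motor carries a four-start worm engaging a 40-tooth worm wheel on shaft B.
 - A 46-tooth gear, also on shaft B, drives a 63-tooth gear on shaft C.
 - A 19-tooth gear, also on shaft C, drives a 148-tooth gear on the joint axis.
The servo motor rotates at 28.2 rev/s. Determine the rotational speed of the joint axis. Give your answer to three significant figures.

Worm: ratio = 40/4 = 10, so shaft B turns at 28.2 / 10 = 2.82 rev/s.
Gear mesh: ratio = 63/46 = 1.3696, so shaft C turns at 2.82 / 1.3696 = 2.059 rev/s.
Gear mesh: ratio = 148/19 = 7.7895, so the joint axis turns at 2.059 / 7.7895 = 0.26434 rev/s.

0.264 rev/s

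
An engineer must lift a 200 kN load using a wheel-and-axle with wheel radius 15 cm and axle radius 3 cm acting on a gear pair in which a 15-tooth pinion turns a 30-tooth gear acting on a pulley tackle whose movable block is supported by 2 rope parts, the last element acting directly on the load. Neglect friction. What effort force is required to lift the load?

Wheel-and-axle MA = R/r = 15/3 = 5.
Gear pair MA = 30/15 = 2.
Block-and-tackle MA = number of supporting rope parts = 2.
Combined ideal MA = 5 × 2 × 2 = 20.
Effort = load / MA = 200 / 20 = 10 kN.

10 kN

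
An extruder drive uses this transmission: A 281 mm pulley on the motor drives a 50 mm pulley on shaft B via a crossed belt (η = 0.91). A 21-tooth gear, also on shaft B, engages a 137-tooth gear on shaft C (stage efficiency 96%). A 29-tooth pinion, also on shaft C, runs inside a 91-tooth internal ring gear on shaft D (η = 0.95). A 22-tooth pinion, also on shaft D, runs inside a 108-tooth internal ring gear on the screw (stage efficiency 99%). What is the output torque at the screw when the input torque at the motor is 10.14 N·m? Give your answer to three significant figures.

149 N·m

Belt: ratio = 50/281 = 0.17794; torque at shaft B = 10.14 × 0.17794 × 0.91 = 1.6419 N·m.
Gear mesh: ratio = 137/21 = 6.5238; torque at shaft C = 1.6419 × 6.5238 × 0.96 = 10.283 N·m.
Internal gear: ratio = 91/29 = 3.1379; torque at shaft D = 10.283 × 3.1379 × 0.95 = 30.654 N·m.
Internal gear: ratio = 108/22 = 4.9091; torque at the screw = 30.654 × 4.9091 × 0.99 = 148.98 N·m.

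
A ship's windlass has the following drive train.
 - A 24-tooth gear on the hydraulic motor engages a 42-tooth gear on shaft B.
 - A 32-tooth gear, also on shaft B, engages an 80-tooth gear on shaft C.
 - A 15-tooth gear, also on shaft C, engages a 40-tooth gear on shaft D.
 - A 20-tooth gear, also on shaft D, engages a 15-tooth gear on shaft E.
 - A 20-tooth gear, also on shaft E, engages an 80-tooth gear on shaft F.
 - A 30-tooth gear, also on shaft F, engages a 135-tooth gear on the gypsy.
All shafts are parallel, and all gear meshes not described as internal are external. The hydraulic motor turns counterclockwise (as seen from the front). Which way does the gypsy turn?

the hydraulic motor → shaft B: external mesh, 1 reversal → CW.
shaft B → shaft C: external mesh, 1 reversal → CCW.
shaft C → shaft D: external mesh, 1 reversal → CW.
shaft D → shaft E: external mesh, 1 reversal → CCW.
shaft E → shaft F: external mesh, 1 reversal → CW.
shaft F → the gypsy: external mesh, 1 reversal → CCW.
6 reversals in total — an even number — so the gypsy turns the same way as the hydraulic motor.

counterclockwise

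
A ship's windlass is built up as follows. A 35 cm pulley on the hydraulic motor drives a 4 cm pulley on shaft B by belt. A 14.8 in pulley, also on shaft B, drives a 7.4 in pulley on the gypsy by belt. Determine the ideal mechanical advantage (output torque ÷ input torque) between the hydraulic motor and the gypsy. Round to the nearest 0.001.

Each stage contributes driven/driver: belt 4/35 = 0.11429, belt 7.4/14.8 = 0.5.
Overall: 0.11429 × 0.5 = 0.057143.

0.057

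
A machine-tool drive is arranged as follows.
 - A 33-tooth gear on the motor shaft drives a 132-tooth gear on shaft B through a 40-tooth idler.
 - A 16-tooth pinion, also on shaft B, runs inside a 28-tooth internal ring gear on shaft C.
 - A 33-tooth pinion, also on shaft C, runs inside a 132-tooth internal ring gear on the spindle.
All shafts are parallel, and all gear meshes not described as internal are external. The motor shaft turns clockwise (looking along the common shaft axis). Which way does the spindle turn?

clockwise

the motor shaft → shaft B: driver → idler → driven is 2 external meshes, 2 reversals → CW.
shaft B → shaft C: internal mesh, same direction → CW.
shaft C → the spindle: internal mesh, same direction → CW.
2 reversals in total — an even number — so the spindle turns the same way as the motor shaft.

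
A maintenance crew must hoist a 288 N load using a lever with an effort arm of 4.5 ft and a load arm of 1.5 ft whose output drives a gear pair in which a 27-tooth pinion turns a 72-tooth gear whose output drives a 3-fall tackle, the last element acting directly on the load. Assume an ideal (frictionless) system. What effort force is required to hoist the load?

12 N

Lever MA = effort arm / load arm = 4.5/1.5 = 3.
Gear pair MA = 72/27 = 2.6667.
Block-and-tackle MA = number of supporting rope parts = 3.
Combined ideal MA = 3 × 2.6667 × 3 = 24.
Effort = load / MA = 288 / 24 = 12 N.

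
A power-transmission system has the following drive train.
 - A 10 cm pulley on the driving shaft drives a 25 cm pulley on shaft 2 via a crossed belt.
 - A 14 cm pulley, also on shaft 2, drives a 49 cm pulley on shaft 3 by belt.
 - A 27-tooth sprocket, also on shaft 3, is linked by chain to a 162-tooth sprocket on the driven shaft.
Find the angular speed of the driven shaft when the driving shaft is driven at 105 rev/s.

Belt: ratio = 25/10 = 2.5, so shaft 2 turns at 105 / 2.5 = 42 rev/s.
Belt: ratio = 49/14 = 3.5, so shaft 3 turns at 42 / 3.5 = 12 rev/s.
Chain: ratio = 162/27 = 6, so the driven shaft turns at 12 / 6 = 2 rev/s.

2 rev/s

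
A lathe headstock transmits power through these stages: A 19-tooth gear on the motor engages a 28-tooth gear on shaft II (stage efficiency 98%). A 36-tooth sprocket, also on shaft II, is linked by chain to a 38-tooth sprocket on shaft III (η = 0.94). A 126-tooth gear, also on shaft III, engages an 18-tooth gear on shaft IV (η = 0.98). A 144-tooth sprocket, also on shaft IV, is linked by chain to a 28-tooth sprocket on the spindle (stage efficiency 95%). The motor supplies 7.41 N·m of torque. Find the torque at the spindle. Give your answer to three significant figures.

0.275 N·m

Gear mesh: ratio = 28/19 = 1.4737; torque at shaft II = 7.41 × 1.4737 × 0.98 = 10.702 N·m.
Chain: ratio = 38/36 = 1.0556; torque at shaft III = 10.702 × 1.0556 × 0.94 = 10.618 N·m.
Gear mesh: ratio = 18/126 = 0.14286; torque at shaft IV = 10.618 × 0.14286 × 0.98 = 1.4866 N·m.
Chain: ratio = 28/144 = 0.19444; torque at the spindle = 1.4866 × 0.19444 × 0.95 = 0.2746 N·m.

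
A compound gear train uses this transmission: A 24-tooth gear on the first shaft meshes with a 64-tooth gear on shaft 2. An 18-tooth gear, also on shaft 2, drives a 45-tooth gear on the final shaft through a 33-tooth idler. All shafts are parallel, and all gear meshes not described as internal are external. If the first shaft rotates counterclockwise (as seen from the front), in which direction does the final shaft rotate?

clockwise

the first shaft → shaft 2: external mesh, 1 reversal → CW.
shaft 2 → the final shaft: driver → idler → driven is 2 external meshes, 2 reversals → CW.
3 reversals in total — an odd number — so the final shaft turns opposite to the first shaft.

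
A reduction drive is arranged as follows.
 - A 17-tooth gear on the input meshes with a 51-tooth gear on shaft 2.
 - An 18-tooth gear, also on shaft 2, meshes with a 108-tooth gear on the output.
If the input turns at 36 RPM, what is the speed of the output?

2 RPM

gear mesh 51/17 = 3 → 36/3 = 12 RPM
gear mesh 108/18 = 6 → 12/6 = 2 RPM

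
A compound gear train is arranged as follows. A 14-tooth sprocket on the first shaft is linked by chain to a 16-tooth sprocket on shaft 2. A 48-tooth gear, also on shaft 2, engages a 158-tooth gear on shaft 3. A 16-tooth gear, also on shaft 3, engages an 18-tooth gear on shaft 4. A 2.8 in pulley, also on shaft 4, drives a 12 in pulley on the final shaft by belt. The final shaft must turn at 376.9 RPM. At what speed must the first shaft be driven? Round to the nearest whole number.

Overall ratio R = 1.1429 × 3.2917 × 1.125 × 4.2857 = 18.138.
Required input speed = output speed × R = 376.9 × 18.138 = 6836.1 RPM.

6836 RPM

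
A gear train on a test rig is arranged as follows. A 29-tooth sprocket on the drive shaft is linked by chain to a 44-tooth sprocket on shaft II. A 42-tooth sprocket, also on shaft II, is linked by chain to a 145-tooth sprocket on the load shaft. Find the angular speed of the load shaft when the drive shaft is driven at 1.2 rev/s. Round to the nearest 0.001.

Chain: ratio = 44/29 = 1.5172, so shaft II turns at 1.2 / 1.5172 = 0.79091 rev/s.
Chain: ratio = 145/42 = 3.4524, so the load shaft turns at 0.79091 / 3.4524 = 0.22909 rev/s.

0.229 rev/s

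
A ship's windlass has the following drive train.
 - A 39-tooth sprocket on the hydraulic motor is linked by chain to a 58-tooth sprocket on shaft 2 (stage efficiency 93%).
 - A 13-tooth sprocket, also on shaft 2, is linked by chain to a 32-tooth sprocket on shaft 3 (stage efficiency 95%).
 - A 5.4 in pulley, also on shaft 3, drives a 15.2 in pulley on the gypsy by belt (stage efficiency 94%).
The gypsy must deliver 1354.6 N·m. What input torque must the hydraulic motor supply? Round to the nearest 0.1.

158.3 N·m

Overall ratio R = 1.4872 × 2.4615 × 2.8148 = 10.304; overall efficiency η = 0.93 × 0.95 × 0.94 = 0.8305.
Input torque = output torque / (R × η) = 1354.6 / (10.304 × 0.8305) = 158.29 N·m.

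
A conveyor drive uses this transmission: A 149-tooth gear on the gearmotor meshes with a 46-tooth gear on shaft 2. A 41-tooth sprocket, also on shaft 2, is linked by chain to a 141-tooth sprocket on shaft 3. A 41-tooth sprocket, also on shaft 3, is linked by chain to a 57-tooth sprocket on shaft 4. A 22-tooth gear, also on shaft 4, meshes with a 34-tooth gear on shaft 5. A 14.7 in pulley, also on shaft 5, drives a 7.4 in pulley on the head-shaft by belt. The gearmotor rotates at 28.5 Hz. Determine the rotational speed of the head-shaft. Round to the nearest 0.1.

24.8 Hz

gear mesh 46/149 = 0.30872 → 28.5/0.30872 = 92.315 Hz
chain 141/41 = 3.439 → 92.315/3.439 = 26.843 Hz
chain 57/41 = 1.3902 → 26.843/1.3902 = 19.308 Hz
gear mesh 34/22 = 1.5455 → 19.308/1.5455 = 12.494 Hz
belt 7.4/14.7 = 0.5034 → 12.494/0.5034 = 24.819 Hz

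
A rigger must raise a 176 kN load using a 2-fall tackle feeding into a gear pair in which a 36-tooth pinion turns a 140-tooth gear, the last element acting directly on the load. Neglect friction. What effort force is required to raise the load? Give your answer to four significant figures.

22.63 kN

Block-and-tackle MA = number of supporting rope parts = 2.
Gear pair MA = 140/36 = 3.8889.
Combined ideal MA = 2 × 3.8889 = 7.7778.
Effort = load / MA = 176 / 7.7778 = 22.629 kN.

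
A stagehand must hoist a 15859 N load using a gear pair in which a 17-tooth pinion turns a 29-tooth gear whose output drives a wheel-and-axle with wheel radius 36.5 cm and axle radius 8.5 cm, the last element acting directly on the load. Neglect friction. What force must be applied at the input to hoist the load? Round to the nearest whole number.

2165 N

Gear pair MA = 29/17 = 1.7059.
Wheel-and-axle MA = R/r = 36.5/8.5 = 4.2941.
Combined ideal MA = 1.7059 × 4.2941 = 7.3253.
Effort = load / MA = 15859 / 7.3253 = 2165 N.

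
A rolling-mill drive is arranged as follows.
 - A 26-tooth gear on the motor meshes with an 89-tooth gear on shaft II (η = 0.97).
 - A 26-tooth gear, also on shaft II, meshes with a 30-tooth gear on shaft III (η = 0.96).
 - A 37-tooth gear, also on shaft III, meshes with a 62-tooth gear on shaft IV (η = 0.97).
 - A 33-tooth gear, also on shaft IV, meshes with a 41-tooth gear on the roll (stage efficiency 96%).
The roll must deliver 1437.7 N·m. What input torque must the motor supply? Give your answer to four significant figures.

Overall ratio R = 3.4231 × 1.1538 × 1.6757 × 1.2424 = 8.2229; overall efficiency η = 0.97 × 0.96 × 0.97 × 0.96 = 0.8671.
Input torque = output torque / (R × η) = 1437.7 / (8.2229 × 0.8671) = 201.63 N·m.

201.6 N·m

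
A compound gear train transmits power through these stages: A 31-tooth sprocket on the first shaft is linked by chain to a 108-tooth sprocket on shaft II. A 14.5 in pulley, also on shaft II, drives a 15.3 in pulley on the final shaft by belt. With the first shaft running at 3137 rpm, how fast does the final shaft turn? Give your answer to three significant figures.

the first shaft → shaft II (chain, 108/31): 3137 ÷ 3.4839 = 900.44 rpm
shaft II → the final shaft (belt, 15.3/14.5): 900.44 ÷ 1.0552 = 853.35 rpm

853 rpm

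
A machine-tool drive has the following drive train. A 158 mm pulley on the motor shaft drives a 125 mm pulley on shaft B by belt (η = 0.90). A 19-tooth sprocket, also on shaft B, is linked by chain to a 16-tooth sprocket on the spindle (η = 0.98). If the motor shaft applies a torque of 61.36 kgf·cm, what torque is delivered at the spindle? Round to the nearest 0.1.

36.1 kgf·cm

Belt: ratio = 125/158 = 0.79114; torque at shaft B = 61.36 × 0.79114 × 0.90 = 43.69 kgf·cm.
Chain: ratio = 16/19 = 0.84211; torque at the spindle = 43.69 × 0.84211 × 0.98 = 36.056 kgf·cm.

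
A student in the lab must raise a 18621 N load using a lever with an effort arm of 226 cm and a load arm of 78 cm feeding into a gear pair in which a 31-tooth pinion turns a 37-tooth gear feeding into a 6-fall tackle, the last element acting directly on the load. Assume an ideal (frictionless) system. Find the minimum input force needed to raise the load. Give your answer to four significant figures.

Lever MA = effort arm / load arm = 226/78 = 2.8974.
Gear pair MA = 37/31 = 1.1935.
Block-and-tackle MA = number of supporting rope parts = 6.
Combined ideal MA = 2.8974 × 1.1935 × 6 = 20.749.
Effort = load / MA = 18621 / 20.749 = 897.42 N.

897.4 N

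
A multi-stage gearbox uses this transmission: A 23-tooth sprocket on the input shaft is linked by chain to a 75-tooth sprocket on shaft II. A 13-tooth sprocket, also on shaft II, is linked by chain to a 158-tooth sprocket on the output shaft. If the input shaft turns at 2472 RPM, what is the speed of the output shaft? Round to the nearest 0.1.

62.4 RPM

chain 75/23 = 3.2609 → 2472/3.2609 = 758.08 RPM
chain 158/13 = 12.154 → 758.08/12.154 = 62.374 RPM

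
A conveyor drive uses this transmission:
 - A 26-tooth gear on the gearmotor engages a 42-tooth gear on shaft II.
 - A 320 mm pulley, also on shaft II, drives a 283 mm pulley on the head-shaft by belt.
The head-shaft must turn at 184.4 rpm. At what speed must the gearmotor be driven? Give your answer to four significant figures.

263.4 rpm

Overall ratio R = 1.6154 × 0.88438 = 1.4286.
Required input speed = output speed × R = 184.4 × 1.4286 = 263.43 rpm.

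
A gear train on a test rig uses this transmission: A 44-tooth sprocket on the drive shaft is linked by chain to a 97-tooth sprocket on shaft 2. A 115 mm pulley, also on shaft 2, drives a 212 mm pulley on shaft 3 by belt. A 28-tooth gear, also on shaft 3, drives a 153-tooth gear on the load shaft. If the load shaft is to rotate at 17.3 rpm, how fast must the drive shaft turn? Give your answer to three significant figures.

Overall ratio R = 2.2045 × 1.8435 × 5.4643 = 22.207.
Required input speed = output speed × R = 17.3 × 22.207 = 384.18 rpm.

384 rpm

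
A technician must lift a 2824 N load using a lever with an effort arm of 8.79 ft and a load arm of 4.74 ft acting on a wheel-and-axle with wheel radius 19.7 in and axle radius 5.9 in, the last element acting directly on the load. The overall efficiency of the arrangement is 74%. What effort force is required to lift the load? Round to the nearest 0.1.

616.3 N

Lever MA = effort arm / load arm = 8.79/4.74 = 1.8544.
Wheel-and-axle MA = R/r = 19.7/5.9 = 3.339.
Combined ideal MA = 1.8544 × 3.339 = 6.1919.
Actual MA = 6.1919 × 0.74 = 4.582.
Effort = load / actual MA = 2824 / 4.582 = 616.32 N.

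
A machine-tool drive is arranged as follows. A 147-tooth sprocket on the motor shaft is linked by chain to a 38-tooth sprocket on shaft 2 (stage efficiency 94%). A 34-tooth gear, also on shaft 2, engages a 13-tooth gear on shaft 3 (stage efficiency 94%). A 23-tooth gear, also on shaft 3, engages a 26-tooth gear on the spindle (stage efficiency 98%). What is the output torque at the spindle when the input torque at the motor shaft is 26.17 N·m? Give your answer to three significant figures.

2.53 N·m

After the chain (38/147): 26.17 × 0.2585 × 0.94 = 6.3591 N·m
After the gear mesh (13/34): 6.3591 × 0.38235 × 0.94 = 2.2855 N·m
After the gear mesh (26/23): 2.2855 × 1.1304 × 0.98 = 2.532 N·m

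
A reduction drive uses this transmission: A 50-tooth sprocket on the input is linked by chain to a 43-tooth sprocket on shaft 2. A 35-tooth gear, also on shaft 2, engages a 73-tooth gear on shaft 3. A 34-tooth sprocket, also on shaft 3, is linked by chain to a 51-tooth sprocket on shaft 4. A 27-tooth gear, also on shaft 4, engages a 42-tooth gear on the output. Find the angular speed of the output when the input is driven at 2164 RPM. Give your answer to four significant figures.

517.0 RPM

the input → shaft 2 (chain, 43/50): 2164 ÷ 0.86 = 2516.3 RPM
shaft 2 → shaft 3 (gear mesh, 73/35): 2516.3 ÷ 2.0857 = 1206.4 RPM
shaft 3 → shaft 4 (chain, 51/34): 1206.4 ÷ 1.5 = 804.29 RPM
shaft 4 → the output (gear mesh, 42/27): 804.29 ÷ 1.5556 = 517.04 RPM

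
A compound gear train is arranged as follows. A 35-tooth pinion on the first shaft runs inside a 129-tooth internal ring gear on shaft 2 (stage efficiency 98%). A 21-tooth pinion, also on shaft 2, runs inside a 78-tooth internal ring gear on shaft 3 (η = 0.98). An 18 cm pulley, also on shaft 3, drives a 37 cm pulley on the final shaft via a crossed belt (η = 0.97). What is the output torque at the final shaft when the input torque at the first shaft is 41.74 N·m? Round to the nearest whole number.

1094 N·m

Internal gear: ratio = 129/35 = 3.6857; torque at shaft 2 = 41.74 × 3.6857 × 0.98 = 150.76 N·m.
Internal gear: ratio = 78/21 = 3.7143; torque at shaft 3 = 150.76 × 3.7143 × 0.98 = 548.78 N·m.
Belt: ratio = 37/18 = 2.0556; torque at the final shaft = 548.78 × 2.0556 × 0.97 = 1094.2 N·m.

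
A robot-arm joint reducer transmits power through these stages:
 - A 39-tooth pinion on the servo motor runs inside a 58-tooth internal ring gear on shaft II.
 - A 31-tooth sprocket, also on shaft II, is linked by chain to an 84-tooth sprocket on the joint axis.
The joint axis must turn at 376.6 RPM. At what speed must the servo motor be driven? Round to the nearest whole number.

Overall ratio R = 1.4872 × 2.7097 = 4.0298.
Required input speed = output speed × R = 376.6 × 4.0298 = 1517.6 RPM.

1518 RPM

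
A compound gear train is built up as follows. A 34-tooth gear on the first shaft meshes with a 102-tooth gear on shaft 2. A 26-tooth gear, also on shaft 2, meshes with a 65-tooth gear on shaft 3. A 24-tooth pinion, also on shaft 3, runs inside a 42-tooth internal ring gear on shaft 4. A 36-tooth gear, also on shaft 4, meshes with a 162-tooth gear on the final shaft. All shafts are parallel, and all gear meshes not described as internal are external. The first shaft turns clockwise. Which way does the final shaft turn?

counterclockwise

the first shaft → shaft 2: external mesh, 1 reversal → CCW.
shaft 2 → shaft 3: external mesh, 1 reversal → CW.
shaft 3 → shaft 4: internal mesh, same direction → CW.
shaft 4 → the final shaft: external mesh, 1 reversal → CCW.
3 reversals in total — an odd number — so the final shaft turns opposite to the first shaft.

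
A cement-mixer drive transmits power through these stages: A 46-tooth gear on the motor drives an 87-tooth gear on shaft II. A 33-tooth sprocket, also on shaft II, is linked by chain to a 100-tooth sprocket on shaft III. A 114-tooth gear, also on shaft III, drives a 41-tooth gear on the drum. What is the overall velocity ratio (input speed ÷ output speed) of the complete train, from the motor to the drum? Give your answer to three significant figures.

Each stage contributes driven/driver: gear mesh 87/46 = 1.8913, chain 100/33 = 3.0303, gear mesh 41/114 = 0.35965.
Overall: 1.8913 × 3.0303 × 0.35965 = 2.0612.

2.06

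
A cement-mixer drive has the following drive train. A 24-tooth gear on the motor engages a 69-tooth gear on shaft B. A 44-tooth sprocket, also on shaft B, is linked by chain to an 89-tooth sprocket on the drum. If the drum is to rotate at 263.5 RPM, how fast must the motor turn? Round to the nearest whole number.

Overall ratio R = 2.875 × 2.0227 = 5.8153.
Required input speed = output speed × R = 263.5 × 5.8153 = 1532.3 RPM.

1532 RPM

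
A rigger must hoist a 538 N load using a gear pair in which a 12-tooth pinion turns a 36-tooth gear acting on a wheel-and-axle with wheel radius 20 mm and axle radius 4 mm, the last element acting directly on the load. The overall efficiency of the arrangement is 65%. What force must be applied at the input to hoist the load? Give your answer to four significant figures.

Gear pair MA = 36/12 = 3.
Wheel-and-axle MA = R/r = 20/4 = 5.
Combined ideal MA = 3 × 5 = 15.
Actual MA = 15 × 0.65 = 9.75.
Effort = load / actual MA = 538 / 9.75 = 55.179 N.

55.18 N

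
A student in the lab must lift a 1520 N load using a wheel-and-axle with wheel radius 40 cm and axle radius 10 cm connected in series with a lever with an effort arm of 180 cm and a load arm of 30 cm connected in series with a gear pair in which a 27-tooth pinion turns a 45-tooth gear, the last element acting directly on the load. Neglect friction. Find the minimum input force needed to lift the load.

38 N

Wheel-and-axle MA = R/r = 40/10 = 4.
Lever MA = effort arm / load arm = 180/30 = 6.
Gear pair MA = 45/27 = 1.6667.
Combined ideal MA = 4 × 6 × 1.6667 = 40.
Effort = load / MA = 1520 / 40 = 38 N.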